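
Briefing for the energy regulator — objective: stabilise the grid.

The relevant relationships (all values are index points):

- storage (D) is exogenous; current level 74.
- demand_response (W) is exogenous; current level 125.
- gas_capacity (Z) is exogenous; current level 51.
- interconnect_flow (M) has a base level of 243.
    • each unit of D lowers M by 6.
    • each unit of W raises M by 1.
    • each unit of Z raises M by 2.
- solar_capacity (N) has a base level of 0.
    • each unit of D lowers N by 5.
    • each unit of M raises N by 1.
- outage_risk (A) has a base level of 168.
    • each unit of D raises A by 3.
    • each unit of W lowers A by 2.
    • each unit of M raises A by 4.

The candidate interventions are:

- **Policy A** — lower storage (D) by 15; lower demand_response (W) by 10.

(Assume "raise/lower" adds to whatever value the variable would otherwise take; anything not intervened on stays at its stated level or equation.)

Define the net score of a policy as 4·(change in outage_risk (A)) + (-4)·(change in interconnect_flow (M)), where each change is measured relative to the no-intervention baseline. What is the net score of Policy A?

Baseline:
  D = 74
  W = 125
  Z = 51
  M = 243 − 6·74 + 125 + 2·51 = 26
  A = 168 + 3·74 − 2·125 + 4·26 = 244
Policy A (D − 15, W − 10):
  D = 74 − 15 = 59
  W = 125 − 10 = 115
  Z = 51
  M = 243 − 6·59 + 115 + 2·51 = 106
  A = 168 + 3·59 − 2·115 + 4·106 = 539
ΔA = 539 − 244 = 295; ΔM = 106 − 26 = 80
Score = 4·295 + (-4)·80 = 860

860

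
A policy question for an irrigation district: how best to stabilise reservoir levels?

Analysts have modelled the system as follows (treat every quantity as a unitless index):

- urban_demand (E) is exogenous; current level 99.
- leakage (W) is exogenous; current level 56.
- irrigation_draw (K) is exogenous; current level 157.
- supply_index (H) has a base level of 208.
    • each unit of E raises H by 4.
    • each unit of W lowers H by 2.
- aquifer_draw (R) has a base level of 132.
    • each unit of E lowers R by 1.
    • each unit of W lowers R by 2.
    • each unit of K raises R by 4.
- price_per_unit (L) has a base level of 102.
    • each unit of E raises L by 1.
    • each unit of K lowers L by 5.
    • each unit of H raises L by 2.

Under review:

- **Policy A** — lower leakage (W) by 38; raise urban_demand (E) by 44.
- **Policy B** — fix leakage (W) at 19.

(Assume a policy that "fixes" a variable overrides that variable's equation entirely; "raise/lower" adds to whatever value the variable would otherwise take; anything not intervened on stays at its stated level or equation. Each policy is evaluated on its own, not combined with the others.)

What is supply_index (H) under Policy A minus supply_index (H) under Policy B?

Policy A (W − 38, E + 44):
  E = 99 + 44 = 143
  W = 56 − 38 = 18
  H = 208 + 4·143 − 2·18 = 744
Policy B (W := 19):
  E = 99
  W = 19
  H = 208 + 4·99 − 2·19 = 566
H: 744 − 566 = 178

178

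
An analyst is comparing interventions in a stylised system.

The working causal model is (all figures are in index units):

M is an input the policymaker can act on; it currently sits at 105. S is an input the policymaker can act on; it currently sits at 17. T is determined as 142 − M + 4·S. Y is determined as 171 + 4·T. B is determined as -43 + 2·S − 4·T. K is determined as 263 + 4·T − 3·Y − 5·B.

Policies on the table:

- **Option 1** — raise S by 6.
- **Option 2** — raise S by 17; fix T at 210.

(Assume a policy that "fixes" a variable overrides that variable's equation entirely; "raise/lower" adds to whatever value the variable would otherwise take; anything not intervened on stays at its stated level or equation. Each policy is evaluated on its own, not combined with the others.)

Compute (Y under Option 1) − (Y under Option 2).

-324

Option 1 (S + 6):
  M = 105
  S = 17 + 6 = 23
  T = 142 − 105 + 4·23 = 129
  Y = 171 + 4·129 = 687
Option 2 (S + 17, T := 210):
  M = 105
  S = 17 + 17 = 34
  T = 210
  Y = 171 + 4·210 = 1011
Y: 687 − 1011 = -324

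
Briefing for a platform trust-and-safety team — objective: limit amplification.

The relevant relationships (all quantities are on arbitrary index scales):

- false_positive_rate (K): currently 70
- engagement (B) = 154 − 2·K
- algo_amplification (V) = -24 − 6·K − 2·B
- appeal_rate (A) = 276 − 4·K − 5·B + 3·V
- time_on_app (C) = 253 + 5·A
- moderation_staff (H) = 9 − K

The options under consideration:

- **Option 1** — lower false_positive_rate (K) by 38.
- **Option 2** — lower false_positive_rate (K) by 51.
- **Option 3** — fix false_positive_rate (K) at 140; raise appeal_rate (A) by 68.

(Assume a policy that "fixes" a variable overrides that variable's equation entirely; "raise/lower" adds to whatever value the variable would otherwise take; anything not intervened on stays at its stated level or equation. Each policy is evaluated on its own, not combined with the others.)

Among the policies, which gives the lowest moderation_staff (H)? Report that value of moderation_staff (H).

Option 1 (K − 38):
  K = 70 − 38 = 32
  H = 9 − 32 = -23
Option 2 (K − 51):
  K = 70 − 51 = 19
  H = 9 − 19 = -10
Option 3 (K := 140, A + 68):
  K = 140
  H = 9 − 140 = -131
Comparing — Option 1: H=-23, Option 2: H=-10, Option 3: H=-131. Lowest is -131 (Option 3).

-131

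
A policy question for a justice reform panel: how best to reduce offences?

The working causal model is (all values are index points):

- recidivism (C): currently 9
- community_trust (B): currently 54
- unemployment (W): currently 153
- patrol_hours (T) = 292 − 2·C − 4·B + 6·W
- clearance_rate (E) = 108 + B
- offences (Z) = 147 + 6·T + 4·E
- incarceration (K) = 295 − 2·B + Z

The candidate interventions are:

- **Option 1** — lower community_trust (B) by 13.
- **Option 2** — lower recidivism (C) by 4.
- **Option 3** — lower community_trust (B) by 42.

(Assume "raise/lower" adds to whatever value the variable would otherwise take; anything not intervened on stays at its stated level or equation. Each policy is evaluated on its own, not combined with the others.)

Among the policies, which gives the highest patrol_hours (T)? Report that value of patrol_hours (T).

Option 1 (B − 13):
  C = 9
  B = 54 − 13 = 41
  W = 153
  T = 292 − 2·9 − 4·41 + 6·153 = 1028
Option 2 (C − 4):
  C = 9 − 4 = 5
  B = 54
  W = 153
  T = 292 − 2·5 − 4·54 + 6·153 = 984
Option 3 (B − 42):
  C = 9
  B = 54 − 42 = 12
  W = 153
  T = 292 − 2·9 − 4·12 + 6·153 = 1144
Comparing — Option 1: T=1028, Option 2: T=984, Option 3: T=1144. Highest is 1144 (Option 3).

1144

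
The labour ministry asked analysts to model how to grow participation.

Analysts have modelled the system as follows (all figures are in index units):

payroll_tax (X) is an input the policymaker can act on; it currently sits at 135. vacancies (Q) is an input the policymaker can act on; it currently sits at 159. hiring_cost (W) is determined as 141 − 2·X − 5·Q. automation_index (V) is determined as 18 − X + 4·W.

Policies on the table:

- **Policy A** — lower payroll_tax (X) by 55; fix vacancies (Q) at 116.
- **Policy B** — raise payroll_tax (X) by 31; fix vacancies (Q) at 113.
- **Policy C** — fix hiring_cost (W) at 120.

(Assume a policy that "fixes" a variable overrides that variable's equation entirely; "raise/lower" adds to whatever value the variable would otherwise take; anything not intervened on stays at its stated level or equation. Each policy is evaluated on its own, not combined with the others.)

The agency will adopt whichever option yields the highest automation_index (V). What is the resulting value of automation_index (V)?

363

Policy A (X − 55, Q := 116):
  X = 135 − 55 = 80
  Q = 116
  W = 141 − 2·80 − 5·116 = -599
  V = 18 − 80 + 4·(-599) = -2458
Policy B (X + 31, Q := 113):
  X = 135 + 31 = 166
  Q = 113
  W = 141 − 2·166 − 5·113 = -756
  V = 18 − 166 + 4·(-756) = -3172
Policy C (W := 120):
  X = 135
  Q = 159
  W = 120
  V = 18 − 135 + 4·120 = 363
Comparing — Policy A: V=-2458, Policy B: V=-3172, Policy C: V=363. Highest is 363 (Policy C).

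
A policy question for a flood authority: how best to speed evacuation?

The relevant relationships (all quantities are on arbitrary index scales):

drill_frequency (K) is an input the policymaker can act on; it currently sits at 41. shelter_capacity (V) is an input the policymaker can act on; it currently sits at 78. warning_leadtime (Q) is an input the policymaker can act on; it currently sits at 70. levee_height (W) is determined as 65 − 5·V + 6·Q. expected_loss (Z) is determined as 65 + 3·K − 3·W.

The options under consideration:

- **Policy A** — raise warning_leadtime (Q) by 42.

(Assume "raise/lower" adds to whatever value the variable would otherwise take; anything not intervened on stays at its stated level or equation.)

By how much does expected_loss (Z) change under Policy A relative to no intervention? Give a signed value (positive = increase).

Baseline:
  K = 41
  V = 78
  Q = 70
  W = 65 − 5·78 + 6·70 = 95
  Z = 65 + 3·41 − 3·95 = -97
Policy A (Q + 42):
  K = 41
  V = 78
  Q = 70 + 42 = 112
  W = 65 − 5·78 + 6·112 = 347
  Z = 65 + 3·41 − 3·347 = -853
Change in Z: -853 − (-97) = -756

-756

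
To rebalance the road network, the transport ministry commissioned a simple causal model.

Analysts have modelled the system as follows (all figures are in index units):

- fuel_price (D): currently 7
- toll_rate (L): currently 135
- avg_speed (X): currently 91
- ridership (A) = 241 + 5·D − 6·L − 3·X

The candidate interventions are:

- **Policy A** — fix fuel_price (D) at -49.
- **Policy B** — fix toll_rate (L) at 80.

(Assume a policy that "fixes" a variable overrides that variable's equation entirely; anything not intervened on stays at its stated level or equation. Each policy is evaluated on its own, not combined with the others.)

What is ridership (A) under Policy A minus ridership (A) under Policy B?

-610

Policy A (D := -49):
  D = -49
  L = 135
  X = 91
  A = 241 + 5·(-49) − 6·135 − 3·91 = -1087
Policy B (L := 80):
  D = 7
  L = 80
  X = 91
  A = 241 + 5·7 − 6·80 − 3·91 = -477
A: -1087 − (-477) = -610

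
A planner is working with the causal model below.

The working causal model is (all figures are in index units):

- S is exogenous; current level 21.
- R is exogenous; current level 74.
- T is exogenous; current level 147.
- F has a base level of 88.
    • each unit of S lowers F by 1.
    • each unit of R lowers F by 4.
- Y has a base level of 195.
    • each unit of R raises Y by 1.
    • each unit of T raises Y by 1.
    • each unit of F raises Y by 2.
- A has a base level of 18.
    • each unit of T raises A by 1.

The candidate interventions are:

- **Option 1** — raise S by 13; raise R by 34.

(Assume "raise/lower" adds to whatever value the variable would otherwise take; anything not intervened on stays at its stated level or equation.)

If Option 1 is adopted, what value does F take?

-378

Option 1 (S + 13, R + 34):
  S = 21 + 13 = 34
  R = 74 + 34 = 108
  F = 88 − 34 − 4·108 = -378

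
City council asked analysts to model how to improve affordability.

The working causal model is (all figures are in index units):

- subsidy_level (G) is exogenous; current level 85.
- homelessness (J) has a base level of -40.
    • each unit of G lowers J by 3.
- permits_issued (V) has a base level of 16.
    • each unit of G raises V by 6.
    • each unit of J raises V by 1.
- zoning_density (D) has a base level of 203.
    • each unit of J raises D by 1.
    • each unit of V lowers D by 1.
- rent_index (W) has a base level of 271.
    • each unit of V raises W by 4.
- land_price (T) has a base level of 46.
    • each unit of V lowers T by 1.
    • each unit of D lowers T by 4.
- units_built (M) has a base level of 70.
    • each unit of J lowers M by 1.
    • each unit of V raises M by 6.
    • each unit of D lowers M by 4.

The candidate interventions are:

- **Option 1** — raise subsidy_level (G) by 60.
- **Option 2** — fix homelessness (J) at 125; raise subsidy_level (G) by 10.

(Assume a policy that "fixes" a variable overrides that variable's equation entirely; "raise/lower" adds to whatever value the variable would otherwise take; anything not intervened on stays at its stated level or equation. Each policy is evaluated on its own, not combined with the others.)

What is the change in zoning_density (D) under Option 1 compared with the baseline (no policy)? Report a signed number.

-360

Baseline:
  G = 85
  J = -40 − 3·85 = -295
  V = 16 + 6·85 + (-295) = 231
  D = 203 + (-295) − 231 = -323
Option 1 (G + 60):
  G = 85 + 60 = 145
  J = -40 − 3·145 = -475
  V = 16 + 6·145 + (-475) = 411
  D = 203 + (-475) − 411 = -683
Change in D: -683 − (-323) = -360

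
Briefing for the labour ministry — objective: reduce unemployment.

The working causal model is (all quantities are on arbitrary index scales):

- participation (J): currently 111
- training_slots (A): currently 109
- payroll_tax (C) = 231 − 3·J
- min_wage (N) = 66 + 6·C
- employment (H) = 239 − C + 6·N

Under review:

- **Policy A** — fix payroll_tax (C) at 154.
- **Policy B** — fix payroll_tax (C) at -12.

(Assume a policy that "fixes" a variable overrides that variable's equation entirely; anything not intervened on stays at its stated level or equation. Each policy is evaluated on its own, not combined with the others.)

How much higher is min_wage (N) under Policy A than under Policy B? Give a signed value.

Policy A (C := 154):
  J = 111
  C = 154
  N = 66 + 6·154 = 990
Policy B (C := -12):
  J = 111
  C = -12
  N = 66 + 6·(-12) = -6
N: 990 − (-6) = 996

996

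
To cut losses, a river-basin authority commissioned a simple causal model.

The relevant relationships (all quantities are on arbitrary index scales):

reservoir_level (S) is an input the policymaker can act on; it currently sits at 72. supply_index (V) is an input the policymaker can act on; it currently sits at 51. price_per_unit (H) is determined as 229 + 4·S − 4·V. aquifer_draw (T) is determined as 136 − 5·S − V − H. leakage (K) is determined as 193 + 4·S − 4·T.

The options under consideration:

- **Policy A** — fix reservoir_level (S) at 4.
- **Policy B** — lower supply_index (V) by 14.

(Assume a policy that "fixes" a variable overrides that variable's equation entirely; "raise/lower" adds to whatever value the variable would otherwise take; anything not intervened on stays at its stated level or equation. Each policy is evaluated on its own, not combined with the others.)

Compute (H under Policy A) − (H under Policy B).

-328

Policy A (S := 4):
  S = 4
  V = 51
  H = 229 + 4·4 − 4·51 = 41
Policy B (V − 14):
  S = 72
  V = 51 − 14 = 37
  H = 229 + 4·72 − 4·37 = 369
H: 41 − 369 = -328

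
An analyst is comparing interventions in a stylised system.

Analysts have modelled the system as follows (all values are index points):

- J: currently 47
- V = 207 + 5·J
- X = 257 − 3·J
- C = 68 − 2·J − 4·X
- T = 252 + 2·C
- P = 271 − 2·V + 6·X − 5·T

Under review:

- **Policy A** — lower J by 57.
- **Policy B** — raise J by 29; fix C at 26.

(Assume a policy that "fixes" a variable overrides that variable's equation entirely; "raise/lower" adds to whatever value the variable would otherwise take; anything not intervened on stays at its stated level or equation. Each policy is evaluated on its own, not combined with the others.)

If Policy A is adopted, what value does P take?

11019

Policy A (J − 57):
  J = 47 − 57 = -10
  V = 207 + 5·(-10) = 157
  X = 257 − 3·(-10) = 287
  C = 68 − 2·(-10) − 4·287 = -1060
  T = 252 + 2·(-1060) = -1868
  P = 271 − 2·157 + 6·287 − 5·(-1868) = 11019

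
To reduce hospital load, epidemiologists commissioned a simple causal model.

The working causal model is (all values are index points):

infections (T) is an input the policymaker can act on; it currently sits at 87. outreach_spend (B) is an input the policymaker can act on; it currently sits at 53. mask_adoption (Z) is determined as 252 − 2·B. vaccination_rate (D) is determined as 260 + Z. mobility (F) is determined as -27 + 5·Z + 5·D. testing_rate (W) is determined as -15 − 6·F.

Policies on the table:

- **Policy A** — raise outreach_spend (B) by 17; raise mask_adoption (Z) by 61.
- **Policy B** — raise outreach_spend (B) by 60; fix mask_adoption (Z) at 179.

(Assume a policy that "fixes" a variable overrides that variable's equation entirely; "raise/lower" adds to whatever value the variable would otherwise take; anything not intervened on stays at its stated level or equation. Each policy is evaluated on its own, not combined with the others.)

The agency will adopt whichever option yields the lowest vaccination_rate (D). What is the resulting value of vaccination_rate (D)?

Policy A (B + 17, Z + 61):
  B = 53 + 17 = 70
  Z = 252 − 2·70 (+61 from intervention) = 173
  D = 260 + 173 = 433
Policy B (B + 60, Z := 179):
  B = 53 + 60 = 113
  Z = 179
  D = 260 + 179 = 439
Comparing — Policy A: D=433, Policy B: D=439. Lowest is 433 (Policy A).

433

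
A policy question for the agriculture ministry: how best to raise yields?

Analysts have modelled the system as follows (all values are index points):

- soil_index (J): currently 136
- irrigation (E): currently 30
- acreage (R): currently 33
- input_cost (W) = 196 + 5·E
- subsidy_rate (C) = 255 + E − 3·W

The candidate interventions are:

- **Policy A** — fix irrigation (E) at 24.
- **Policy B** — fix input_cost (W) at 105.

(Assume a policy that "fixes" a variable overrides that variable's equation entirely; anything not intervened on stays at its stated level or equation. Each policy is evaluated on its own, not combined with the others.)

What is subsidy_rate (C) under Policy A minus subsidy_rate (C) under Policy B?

-639

Policy A (E := 24):
  E = 24
  W = 196 + 5·24 = 316
  C = 255 + 24 − 3·316 = -669
Policy B (W := 105):
  E = 30
  W = 105
  C = 255 + 30 − 3·105 = -30
C: -669 − (-30) = -639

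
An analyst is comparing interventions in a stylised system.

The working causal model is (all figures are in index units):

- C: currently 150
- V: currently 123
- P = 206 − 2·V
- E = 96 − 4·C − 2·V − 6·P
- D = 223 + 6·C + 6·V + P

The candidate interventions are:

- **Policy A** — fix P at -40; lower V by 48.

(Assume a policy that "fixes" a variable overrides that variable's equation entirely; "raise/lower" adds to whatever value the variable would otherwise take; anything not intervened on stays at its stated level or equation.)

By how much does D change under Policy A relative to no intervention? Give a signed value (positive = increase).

Baseline:
  C = 150
  V = 123
  P = 206 − 2·123 = -40
  D = 223 + 6·150 + 6·123 + (-40) = 1821
Policy A (P := -40, V − 48):
  C = 150
  V = 123 − 48 = 75
  P = -40
  D = 223 + 6·150 + 6·75 + (-40) = 1533
Change in D: 1533 − 1821 = -288

-288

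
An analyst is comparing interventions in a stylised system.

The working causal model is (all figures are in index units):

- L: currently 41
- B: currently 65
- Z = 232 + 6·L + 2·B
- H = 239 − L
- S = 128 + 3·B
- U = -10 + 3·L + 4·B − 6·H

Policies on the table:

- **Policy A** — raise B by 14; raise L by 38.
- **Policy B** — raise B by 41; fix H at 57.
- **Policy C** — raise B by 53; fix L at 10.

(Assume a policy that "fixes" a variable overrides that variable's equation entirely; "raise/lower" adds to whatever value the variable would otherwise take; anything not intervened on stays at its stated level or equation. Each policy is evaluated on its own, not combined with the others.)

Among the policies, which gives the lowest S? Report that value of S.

365

Policy A (B + 14, L + 38):
  B = 65 + 14 = 79
  S = 128 + 3·79 = 365
Policy B (B + 41, H := 57):
  B = 65 + 41 = 106
  S = 128 + 3·106 = 446
Policy C (B + 53, L := 10):
  B = 65 + 53 = 118
  S = 128 + 3·118 = 482
Comparing — Policy A: S=365, Policy B: S=446, Policy C: S=482. Lowest is 365 (Policy A).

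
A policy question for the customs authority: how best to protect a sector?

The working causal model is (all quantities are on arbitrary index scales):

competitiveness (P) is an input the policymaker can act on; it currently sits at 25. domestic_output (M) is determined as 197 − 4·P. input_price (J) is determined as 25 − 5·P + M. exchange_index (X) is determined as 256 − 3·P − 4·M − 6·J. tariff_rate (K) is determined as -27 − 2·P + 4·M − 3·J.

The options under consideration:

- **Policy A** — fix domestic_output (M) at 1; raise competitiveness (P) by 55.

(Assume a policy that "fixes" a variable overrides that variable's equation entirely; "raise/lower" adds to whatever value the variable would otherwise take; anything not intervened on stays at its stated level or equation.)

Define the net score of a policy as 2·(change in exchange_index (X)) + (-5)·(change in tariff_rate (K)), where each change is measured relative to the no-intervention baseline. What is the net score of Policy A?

Baseline:
  P = 25
  M = 197 − 4·25 = 97
  J = 25 − 5·25 + 97 = -3
  X = 256 − 3·25 − 4·97 − 6·(-3) = -189
  K = -27 − 2·25 + 4·97 − 3·(-3) = 320
Policy A (M := 1, P + 55):
  P = 25 + 55 = 80
  M = 1
  J = 25 − 5·80 + 1 = -374
  X = 256 − 3·80 − 4·1 − 6·(-374) = 2256
  K = -27 − 2·80 + 4·1 − 3·(-374) = 939
ΔX = 2256 − (-189) = 2445; ΔK = 939 − 320 = 619
Score = 2·2445 + (-5)·619 = 1795

1795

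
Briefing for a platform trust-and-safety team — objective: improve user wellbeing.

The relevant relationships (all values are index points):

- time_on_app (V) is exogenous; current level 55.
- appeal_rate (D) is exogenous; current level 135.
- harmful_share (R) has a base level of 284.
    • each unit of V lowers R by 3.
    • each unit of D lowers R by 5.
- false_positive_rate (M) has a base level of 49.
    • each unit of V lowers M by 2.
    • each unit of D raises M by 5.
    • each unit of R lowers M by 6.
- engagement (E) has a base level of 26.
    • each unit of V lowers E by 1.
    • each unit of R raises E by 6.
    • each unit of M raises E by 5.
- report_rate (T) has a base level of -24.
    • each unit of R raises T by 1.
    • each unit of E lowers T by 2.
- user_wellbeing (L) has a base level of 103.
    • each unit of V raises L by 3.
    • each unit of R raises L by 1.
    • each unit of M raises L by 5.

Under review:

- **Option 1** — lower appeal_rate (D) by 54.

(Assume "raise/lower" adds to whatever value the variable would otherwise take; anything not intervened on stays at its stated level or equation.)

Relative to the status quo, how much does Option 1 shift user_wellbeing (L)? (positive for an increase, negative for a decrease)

-9180

Baseline:
  V = 55
  D = 135
  R = 284 − 3·55 − 5·135 = -556
  M = 49 − 2·55 + 5·135 − 6·(-556) = 3950
  L = 103 + 3·55 + (-556) + 5·3950 = 19462
Option 1 (D − 54):
  V = 55
  D = 135 − 54 = 81
  R = 284 − 3·55 − 5·81 = -286
  M = 49 − 2·55 + 5·81 − 6·(-286) = 2060
  L = 103 + 3·55 + (-286) + 5·2060 = 10282
Change in L: 10282 − 19462 = -9180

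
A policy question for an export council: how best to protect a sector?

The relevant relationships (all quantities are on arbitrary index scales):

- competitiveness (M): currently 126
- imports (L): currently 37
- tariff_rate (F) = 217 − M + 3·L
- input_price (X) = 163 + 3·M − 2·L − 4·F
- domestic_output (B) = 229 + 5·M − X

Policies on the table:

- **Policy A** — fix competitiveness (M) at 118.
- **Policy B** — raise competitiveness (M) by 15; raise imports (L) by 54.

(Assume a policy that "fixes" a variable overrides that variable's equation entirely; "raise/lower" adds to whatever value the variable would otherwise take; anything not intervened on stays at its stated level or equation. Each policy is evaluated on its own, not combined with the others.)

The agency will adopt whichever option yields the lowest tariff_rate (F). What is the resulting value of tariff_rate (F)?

Policy A (M := 118):
  M = 118
  L = 37
  F = 217 − 118 + 3·37 = 210
Policy B (M + 15, L + 54):
  M = 126 + 15 = 141
  L = 37 + 54 = 91
  F = 217 − 141 + 3·91 = 349
Comparing — Policy A: F=210, Policy B: F=349. Lowest is 210 (Policy A).

210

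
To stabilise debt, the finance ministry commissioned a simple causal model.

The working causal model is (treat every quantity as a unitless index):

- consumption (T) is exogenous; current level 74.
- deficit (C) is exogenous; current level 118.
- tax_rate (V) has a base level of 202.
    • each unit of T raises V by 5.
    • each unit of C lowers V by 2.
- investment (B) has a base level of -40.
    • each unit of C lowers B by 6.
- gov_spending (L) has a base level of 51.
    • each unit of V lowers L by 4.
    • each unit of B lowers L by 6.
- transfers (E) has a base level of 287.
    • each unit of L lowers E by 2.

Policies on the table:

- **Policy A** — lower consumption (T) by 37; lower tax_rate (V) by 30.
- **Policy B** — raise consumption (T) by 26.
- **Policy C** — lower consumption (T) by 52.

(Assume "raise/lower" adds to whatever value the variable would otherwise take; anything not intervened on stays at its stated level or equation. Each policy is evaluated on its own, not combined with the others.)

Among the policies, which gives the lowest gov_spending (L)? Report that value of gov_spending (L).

2675

Policy A (T − 37, V − 30):
  T = 74 − 37 = 37
  C = 118
  V = 202 + 5·37 − 2·118 (−30 from intervention) = 121
  B = -40 − 6·118 = -748
  L = 51 − 4·121 − 6·(-748) = 4055
Policy B (T + 26):
  T = 74 + 26 = 100
  C = 118
  V = 202 + 5·100 − 2·118 = 466
  B = -40 − 6·118 = -748
  L = 51 − 4·466 − 6·(-748) = 2675
Policy C (T − 52):
  T = 74 − 52 = 22
  C = 118
  V = 202 + 5·22 − 2·118 = 76
  B = -40 − 6·118 = -748
  L = 51 − 4·76 − 6·(-748) = 4235
Comparing — Policy A: L=4055, Policy B: L=2675, Policy C: L=4235. Lowest is 2675 (Policy B).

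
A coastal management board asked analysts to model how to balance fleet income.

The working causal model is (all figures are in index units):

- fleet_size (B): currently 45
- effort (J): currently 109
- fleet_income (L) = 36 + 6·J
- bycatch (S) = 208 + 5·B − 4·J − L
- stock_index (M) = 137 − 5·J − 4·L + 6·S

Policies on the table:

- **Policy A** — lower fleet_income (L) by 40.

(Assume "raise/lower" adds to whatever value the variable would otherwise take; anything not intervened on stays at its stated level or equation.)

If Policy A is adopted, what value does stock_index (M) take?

-6926

Policy A (L − 40):
  B = 45
  J = 109
  L = 36 + 6·109 (−40 from intervention) = 650
  S = 208 + 5·45 − 4·109 − 650 = -653
  M = 137 − 5·109 − 4·650 + 6·(-653) = -6926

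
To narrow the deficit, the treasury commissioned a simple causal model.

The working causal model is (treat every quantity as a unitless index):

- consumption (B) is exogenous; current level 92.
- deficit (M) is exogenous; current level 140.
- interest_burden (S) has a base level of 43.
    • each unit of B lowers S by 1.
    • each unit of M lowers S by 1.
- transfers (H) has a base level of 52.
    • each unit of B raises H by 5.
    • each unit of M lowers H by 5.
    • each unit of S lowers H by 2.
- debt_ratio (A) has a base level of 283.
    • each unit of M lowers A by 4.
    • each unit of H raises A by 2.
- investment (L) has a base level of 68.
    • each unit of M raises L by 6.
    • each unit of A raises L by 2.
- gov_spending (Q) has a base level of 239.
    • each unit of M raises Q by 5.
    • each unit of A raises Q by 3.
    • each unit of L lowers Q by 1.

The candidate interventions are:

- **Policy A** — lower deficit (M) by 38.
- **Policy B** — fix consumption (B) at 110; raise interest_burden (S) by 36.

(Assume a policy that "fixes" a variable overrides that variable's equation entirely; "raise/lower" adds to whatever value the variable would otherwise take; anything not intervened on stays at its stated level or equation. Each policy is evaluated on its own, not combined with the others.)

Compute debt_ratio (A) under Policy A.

483

Policy A (M − 38):
  B = 92
  M = 140 − 38 = 102
  S = 43 − 92 − 102 = -151
  H = 52 + 5·92 − 5·102 − 2·(-151) = 304
  A = 283 − 4·102 + 2·304 = 483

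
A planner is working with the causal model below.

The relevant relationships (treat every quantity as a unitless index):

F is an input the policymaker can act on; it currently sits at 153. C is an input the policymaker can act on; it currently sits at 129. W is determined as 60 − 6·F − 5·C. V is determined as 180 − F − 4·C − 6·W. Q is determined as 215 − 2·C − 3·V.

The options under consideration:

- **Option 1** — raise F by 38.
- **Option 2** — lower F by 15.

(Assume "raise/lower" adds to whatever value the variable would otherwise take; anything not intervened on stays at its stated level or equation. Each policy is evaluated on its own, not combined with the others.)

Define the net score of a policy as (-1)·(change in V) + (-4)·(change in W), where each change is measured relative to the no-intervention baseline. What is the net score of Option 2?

165

Baseline:
  F = 153
  C = 129
  W = 60 − 6·153 − 5·129 = -1503
  V = 180 − 153 − 4·129 − 6·(-1503) = 8529
Option 2 (F − 15):
  F = 153 − 15 = 138
  C = 129
  W = 60 − 6·138 − 5·129 = -1413
  V = 180 − 138 − 4·129 − 6·(-1413) = 8004
ΔV = 8004 − 8529 = -525; ΔW = -1413 − (-1503) = 90
Score = (-1)·(-525) + (-4)·90 = 165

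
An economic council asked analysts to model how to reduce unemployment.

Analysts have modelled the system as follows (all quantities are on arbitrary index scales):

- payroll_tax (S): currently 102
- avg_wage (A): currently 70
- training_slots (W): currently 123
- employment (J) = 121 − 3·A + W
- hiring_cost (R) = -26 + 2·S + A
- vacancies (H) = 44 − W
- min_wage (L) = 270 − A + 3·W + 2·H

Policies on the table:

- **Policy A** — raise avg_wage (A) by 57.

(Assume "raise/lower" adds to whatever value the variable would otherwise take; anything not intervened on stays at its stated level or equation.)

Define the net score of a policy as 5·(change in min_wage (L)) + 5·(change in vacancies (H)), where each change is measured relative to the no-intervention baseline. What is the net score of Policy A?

-285

Baseline:
  A = 70
  W = 123
  H = 44 − 123 = -79
  L = 270 − 70 + 3·123 + 2·(-79) = 411
Policy A (A + 57):
  A = 70 + 57 = 127
  W = 123
  H = 44 − 123 = -79
  L = 270 − 127 + 3·123 + 2·(-79) = 354
ΔL = 354 − 411 = -57; ΔH = -79 − (-79) = 0
Score = 5·(-57) + 5·0 = -285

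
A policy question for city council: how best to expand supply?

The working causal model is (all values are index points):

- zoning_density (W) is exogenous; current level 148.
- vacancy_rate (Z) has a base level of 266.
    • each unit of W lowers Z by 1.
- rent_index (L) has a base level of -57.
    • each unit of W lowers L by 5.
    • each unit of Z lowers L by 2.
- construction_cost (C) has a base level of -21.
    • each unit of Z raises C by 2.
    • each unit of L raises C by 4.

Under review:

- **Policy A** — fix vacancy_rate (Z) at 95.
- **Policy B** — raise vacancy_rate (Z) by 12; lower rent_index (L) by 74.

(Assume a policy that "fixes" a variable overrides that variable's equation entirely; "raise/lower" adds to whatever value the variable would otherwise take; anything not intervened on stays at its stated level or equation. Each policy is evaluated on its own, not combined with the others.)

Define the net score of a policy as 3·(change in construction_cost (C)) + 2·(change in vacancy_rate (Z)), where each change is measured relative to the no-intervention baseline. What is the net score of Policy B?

Baseline:
  W = 148
  Z = 266 − 148 = 118
  L = -57 − 5·148 − 2·118 = -1033
  C = -21 + 2·118 + 4·(-1033) = -3917
Policy B (Z + 12, L − 74):
  W = 148
  Z = 266 − 148 (+12 from intervention) = 130
  L = -57 − 5·148 − 2·130 (−74 from intervention) = -1131
  C = -21 + 2·130 + 4·(-1131) = -4285
ΔC = -4285 − (-3917) = -368; ΔZ = 130 − 118 = 12
Score = 3·(-368) + 2·12 = -1080

-1080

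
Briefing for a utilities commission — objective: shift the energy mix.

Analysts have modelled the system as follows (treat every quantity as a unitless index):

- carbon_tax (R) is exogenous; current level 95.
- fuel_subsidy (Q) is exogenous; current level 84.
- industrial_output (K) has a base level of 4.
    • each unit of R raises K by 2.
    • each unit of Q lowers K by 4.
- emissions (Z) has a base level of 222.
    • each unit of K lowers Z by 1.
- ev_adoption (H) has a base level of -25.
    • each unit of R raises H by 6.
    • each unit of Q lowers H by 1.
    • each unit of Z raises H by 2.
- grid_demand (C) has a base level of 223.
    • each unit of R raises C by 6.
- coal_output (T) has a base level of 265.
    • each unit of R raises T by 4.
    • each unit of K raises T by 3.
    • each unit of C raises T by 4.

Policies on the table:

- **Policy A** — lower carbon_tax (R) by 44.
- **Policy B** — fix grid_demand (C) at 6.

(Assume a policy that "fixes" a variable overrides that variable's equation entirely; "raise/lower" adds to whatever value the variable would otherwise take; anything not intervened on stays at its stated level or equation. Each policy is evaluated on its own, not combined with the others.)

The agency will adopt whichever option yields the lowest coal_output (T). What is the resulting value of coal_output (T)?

Policy A (R − 44):
  R = 95 − 44 = 51
  Q = 84
  K = 4 + 2·51 − 4·84 = -230
  C = 223 + 6·51 = 529
  T = 265 + 4·51 + 3·(-230) + 4·529 = 1895
Policy B (C := 6):
  R = 95
  Q = 84
  K = 4 + 2·95 − 4·84 = -142
  C = 6
  T = 265 + 4·95 + 3·(-142) + 4·6 = 243
Comparing — Policy A: T=1895, Policy B: T=243. Lowest is 243 (Policy B).

243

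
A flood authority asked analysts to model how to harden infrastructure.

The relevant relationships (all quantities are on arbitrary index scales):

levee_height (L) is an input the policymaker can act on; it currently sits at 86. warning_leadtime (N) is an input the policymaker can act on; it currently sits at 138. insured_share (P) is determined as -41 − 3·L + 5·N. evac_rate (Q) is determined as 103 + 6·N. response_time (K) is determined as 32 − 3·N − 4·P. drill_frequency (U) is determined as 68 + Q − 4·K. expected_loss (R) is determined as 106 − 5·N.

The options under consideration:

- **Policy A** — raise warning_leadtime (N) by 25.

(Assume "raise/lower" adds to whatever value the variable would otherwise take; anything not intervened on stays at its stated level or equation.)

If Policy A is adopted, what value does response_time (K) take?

Policy A (N + 25):
  L = 86
  N = 138 + 25 = 163
  P = -41 − 3·86 + 5·163 = 516
  K = 32 − 3·163 − 4·516 = -2521

-2521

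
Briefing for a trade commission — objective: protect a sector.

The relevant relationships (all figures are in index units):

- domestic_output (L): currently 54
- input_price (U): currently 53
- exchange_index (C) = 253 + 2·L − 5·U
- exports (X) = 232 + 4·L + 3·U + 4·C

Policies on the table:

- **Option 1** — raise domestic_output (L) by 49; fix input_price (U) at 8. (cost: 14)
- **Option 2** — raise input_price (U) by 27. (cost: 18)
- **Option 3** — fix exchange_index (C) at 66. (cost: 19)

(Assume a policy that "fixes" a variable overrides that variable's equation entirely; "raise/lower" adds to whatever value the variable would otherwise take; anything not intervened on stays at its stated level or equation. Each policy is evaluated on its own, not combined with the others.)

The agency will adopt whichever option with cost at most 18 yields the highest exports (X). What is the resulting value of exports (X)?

2344

Option 1 (L + 49, U := 8):
  L = 54 + 49 = 103
  U = 8
  C = 253 + 2·103 − 5·8 = 419
  X = 232 + 4·103 + 3·8 + 4·419 = 2344
Option 2 (U + 27):
  L = 54
  U = 53 + 27 = 80
  C = 253 + 2·54 − 5·80 = -39
  X = 232 + 4·54 + 3·80 + 4·(-39) = 532
Comparing — Option 1: X=2344, Option 2: X=532. Highest is 2344 (Option 1).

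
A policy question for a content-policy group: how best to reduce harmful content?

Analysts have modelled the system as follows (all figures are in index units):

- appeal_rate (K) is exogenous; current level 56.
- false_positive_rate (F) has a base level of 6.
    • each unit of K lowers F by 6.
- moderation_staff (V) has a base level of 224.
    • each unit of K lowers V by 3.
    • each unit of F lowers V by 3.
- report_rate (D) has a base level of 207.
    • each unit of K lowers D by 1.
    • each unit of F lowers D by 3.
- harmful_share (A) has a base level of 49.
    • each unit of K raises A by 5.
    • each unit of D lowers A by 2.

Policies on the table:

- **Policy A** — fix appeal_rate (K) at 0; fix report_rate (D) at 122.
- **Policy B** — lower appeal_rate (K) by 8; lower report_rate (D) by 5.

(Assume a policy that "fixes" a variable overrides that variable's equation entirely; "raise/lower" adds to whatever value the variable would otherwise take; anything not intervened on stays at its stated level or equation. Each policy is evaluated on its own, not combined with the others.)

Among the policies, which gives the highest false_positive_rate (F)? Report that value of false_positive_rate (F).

Policy A (K := 0, D := 122):
  K = 0
  F = 6 − 6·0 = 6
Policy B (K − 8, D − 5):
  K = 56 − 8 = 48
  F = 6 − 6·48 = -282
Comparing — Policy A: F=6, Policy B: F=-282. Highest is 6 (Policy A).

6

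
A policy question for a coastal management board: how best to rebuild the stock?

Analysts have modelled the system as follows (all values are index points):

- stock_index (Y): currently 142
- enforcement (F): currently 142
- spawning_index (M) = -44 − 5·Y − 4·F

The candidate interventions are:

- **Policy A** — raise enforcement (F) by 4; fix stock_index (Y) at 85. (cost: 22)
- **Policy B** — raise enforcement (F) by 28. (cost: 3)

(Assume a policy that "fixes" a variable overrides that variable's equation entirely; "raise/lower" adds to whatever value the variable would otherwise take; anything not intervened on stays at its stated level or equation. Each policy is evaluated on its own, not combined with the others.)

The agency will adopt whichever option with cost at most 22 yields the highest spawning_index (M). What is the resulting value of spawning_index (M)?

Policy A (F + 4, Y := 85):
  Y = 85
  F = 142 + 4 = 146
  M = -44 − 5·85 − 4·146 = -1053
Policy B (F + 28):
  Y = 142
  F = 142 + 28 = 170
  M = -44 − 5·142 − 4·170 = -1434
Comparing — Policy A: M=-1053, Policy B: M=-1434. Highest is -1053 (Policy A).

-1053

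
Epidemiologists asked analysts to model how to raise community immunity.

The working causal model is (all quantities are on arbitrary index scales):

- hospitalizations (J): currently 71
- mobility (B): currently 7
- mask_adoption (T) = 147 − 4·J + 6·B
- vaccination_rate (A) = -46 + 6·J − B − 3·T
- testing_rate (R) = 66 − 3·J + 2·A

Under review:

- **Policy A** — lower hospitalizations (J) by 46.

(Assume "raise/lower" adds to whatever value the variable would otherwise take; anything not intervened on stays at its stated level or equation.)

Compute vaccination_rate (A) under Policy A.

Policy A (J − 46):
  J = 71 − 46 = 25
  B = 7
  T = 147 − 4·25 + 6·7 = 89
  A = -46 + 6·25 − 7 − 3·89 = -170

-170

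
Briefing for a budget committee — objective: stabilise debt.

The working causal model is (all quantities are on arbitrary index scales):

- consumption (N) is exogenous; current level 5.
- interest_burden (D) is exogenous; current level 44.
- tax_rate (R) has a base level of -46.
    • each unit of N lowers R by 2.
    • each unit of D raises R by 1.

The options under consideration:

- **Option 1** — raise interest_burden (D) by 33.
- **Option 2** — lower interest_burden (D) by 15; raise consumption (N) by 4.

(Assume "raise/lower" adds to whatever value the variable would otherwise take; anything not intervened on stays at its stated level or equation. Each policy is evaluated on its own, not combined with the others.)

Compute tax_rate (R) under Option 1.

Option 1 (D + 33):
  N = 5
  D = 44 + 33 = 77
  R = -46 − 2·5 + 77 = 21

21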